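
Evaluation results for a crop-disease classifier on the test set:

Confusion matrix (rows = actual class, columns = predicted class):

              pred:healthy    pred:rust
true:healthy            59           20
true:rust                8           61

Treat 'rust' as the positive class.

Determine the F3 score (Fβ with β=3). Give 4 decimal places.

0.8689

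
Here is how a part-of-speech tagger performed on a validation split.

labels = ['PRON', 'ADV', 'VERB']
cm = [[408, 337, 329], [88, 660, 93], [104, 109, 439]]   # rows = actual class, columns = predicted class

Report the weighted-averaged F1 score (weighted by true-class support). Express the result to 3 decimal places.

0.573

Per-class F1 score (2·TP/(2·TP+FP+FN)):
  PRON: TP=408, FP=88+104=192, FN=337+329=666 → 816/1674 = 0.4875
  ADV: TP=660, FP=337+109=446, FN=88+93=181 → 1320/1947 = 0.6780
  VERB: TP=439, FP=329+93=422, FN=104+109=213 → 878/1513 = 0.5803
Weighted-F1 score = Σ (supportᵢ/N)·F1 scoreᵢ with N=2567: (1074/2567)·0.4875 + (841/2567)·0.6780 + (652/2567)·0.5803 = 0.573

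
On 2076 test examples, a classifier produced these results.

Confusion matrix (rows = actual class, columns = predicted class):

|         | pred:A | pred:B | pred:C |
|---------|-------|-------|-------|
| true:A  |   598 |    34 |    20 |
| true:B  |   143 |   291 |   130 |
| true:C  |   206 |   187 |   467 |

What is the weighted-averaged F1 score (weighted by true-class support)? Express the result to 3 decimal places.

Per-class F1 score (2·TP/(2·TP+FP+FN)):
  A: TP=598, FP=143+206=349, FN=34+20=54 → 1196/1599 = 0.7480
  B: TP=291, FP=34+187=221, FN=143+130=273 → 582/1076 = 0.5409
  C: TP=467, FP=20+130=150, FN=206+187=393 → 934/1477 = 0.6324
Weighted-F1 score = Σ (supportᵢ/N)·F1 scoreᵢ with N=2076: (652/2076)·0.7480 + (564/2076)·0.5409 + (860/2076)·0.6324 = 0.644

0.644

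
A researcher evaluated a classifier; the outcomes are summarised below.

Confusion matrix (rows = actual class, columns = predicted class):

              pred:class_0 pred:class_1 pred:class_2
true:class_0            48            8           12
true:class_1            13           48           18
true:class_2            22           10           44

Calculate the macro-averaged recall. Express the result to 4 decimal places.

0.6308

Per-class recall (TP/(TP+FN)):
  class_0: TP=48, FN=8+12=20 → 48/68 = 0.70588
  class_1: TP=48, FN=13+18=31 → 48/79 = 0.60759
  class_2: TP=44, FN=22+10=32 → 44/76 = 0.57895
Macro-recall = mean = (0.70588 + 0.60759 + 0.57895) / 3 = 0.6308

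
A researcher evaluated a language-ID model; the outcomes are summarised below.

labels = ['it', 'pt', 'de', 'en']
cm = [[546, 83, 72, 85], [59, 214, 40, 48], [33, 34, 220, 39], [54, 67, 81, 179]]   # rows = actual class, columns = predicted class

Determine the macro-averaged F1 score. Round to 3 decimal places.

0.597

Per-class F1 score (2·TP/(2·TP+FP+FN)):
  it: TP=546, FP=59+33+54=146, FN=83+72+85=240 → 1092/1478 = 0.7388
  pt: TP=214, FP=83+34+67=184, FN=59+40+48=147 → 428/759 = 0.5639
  de: TP=220, FP=72+40+81=193, FN=33+34+39=106 → 440/739 = 0.5954
  en: TP=179, FP=85+48+39=172, FN=54+67+81=202 → 358/732 = 0.4891
Macro-F1 score = mean = (0.7388 + 0.5639 + 0.5954 + 0.4891) / 4 = 0.597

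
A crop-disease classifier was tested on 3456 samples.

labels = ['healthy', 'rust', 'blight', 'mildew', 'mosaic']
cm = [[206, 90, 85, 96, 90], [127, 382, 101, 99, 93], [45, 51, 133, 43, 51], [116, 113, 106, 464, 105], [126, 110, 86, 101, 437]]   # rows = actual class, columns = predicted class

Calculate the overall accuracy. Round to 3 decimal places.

Accuracy = trace / total = (206+382+133+464+437=1622) / 3456 = 1622/3456 = 0.469

0.469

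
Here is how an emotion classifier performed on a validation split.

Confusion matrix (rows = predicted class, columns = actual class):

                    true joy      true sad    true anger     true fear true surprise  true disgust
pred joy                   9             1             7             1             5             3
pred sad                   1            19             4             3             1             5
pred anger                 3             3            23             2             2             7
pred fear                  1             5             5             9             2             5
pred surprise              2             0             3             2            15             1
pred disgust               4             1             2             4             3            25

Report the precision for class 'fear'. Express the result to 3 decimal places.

Take TP from the diagonal, FP from the rest of the 'fear' prediction marginal, FN from the rest of the 'fear' actual marginal.
precision = TP/(TP+FP).
fear: TP=9, FP=1+5+5+2+5=18 → 9/27 = 0.3333

0.333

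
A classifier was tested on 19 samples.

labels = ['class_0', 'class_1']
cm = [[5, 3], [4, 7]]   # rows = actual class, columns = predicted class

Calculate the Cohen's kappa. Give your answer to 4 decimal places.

Observed agreement pₒ = trace/N = 12/19 = 0.63158
Expected agreement pₑ = Σ (rowᵢ·colᵢ)/N² = (8·9 + 11·10)/19² = 0.50416
κ = (pₒ − pₑ)/(1 − pₑ) = (0.63158 − 0.50416)/(1 − 0.50416) = 0.2570

0.2570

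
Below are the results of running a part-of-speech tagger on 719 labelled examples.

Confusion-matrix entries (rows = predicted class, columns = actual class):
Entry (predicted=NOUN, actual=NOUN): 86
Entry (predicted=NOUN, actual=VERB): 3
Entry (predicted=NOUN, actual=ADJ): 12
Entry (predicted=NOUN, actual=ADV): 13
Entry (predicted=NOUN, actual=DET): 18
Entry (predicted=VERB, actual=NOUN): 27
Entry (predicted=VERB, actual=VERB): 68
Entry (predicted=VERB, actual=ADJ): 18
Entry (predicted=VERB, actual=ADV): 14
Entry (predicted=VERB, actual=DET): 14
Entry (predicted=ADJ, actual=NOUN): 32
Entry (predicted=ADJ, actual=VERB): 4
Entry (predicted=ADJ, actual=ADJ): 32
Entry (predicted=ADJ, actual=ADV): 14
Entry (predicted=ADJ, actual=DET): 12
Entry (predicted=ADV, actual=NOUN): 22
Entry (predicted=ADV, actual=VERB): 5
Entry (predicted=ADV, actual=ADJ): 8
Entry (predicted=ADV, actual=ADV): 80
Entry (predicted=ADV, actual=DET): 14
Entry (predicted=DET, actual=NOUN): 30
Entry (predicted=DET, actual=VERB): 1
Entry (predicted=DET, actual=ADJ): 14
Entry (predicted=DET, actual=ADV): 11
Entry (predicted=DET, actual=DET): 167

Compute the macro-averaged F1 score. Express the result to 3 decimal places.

0.571

Per-class F1 score (2·TP/(2·TP+FP+FN)):
  NOUN: TP=86, FP=3+12+13+18=46, FN=27+32+22+30=111 → 172/329 = 0.5228
  VERB: TP=68, FP=27+18+14+14=73, FN=3+4+5+1=13 → 136/222 = 0.6126
  ADJ: TP=32, FP=32+4+14+12=62, FN=12+18+8+14=52 → 64/178 = 0.3596
  ADV: TP=80, FP=22+5+8+14=49, FN=13+14+14+11=52 → 160/261 = 0.6130
  DET: TP=167, FP=30+1+14+11=56, FN=18+14+12+14=58 → 334/448 = 0.7455
Macro-F1 score = mean = (0.5228 + 0.6126 + 0.3596 + 0.6130 + 0.7455) / 5 = 0.571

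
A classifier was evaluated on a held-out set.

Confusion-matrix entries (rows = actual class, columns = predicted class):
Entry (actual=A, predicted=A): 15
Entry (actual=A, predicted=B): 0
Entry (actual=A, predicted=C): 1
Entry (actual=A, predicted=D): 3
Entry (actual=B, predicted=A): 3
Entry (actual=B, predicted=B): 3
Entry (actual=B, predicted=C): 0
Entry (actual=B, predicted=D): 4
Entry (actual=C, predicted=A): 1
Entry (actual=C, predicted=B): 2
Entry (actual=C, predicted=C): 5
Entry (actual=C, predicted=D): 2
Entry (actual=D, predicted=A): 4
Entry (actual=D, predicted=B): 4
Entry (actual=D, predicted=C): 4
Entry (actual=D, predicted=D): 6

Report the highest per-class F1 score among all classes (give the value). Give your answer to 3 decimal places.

Per-class F1 score (2·TP/(2·TP+FP+FN)):
  A: TP=15, FP=3+1+4=8, FN=0+1+3=4 → 30/42 = 0.7143
  B: TP=3, FP=0+2+4=6, FN=3+0+4=7 → 6/19 = 0.3158
  C: TP=5, FP=1+0+4=5, FN=1+2+2=5 → 10/20 = 0.5000
  D: TP=6, FP=3+4+2=9, FN=4+4+4=12 → 12/33 = 0.3636
Highest is class 'A' with F1 score = 0.714.

0.714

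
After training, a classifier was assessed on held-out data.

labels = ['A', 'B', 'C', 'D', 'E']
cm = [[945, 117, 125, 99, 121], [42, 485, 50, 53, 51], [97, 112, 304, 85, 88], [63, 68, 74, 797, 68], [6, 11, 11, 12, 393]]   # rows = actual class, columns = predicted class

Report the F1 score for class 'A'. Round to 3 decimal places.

0.738

Treat 'A' as positive and all other classes as negative.
F1 score = 2·TP/(2·TP+FP+FN).
A: TP=945, FP=42+97+63+6=208, FN=117+125+99+121=462 → 1890/2560 = 0.7383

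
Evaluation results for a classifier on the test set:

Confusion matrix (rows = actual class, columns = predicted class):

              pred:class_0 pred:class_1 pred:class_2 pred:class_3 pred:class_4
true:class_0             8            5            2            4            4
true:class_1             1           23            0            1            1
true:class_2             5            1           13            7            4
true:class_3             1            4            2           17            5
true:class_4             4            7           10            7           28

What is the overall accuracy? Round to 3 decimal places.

Accuracy = trace / total = (8+23+13+17+28=89) / 164 = 89/164 = 0.543

0.543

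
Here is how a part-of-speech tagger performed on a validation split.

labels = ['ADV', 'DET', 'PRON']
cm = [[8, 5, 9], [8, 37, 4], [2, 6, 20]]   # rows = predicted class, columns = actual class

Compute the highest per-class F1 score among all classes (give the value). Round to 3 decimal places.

0.763

Per-class F1 score (2·TP/(2·TP+FP+FN)):
  ADV: TP=8, FP=5+9=14, FN=8+2=10 → 16/40 = 0.4000
  DET: TP=37, FP=8+4=12, FN=5+6=11 → 74/97 = 0.7629
  PRON: TP=20, FP=2+6=8, FN=9+4=13 → 40/61 = 0.6557
Highest is class 'DET' with F1 score = 0.763.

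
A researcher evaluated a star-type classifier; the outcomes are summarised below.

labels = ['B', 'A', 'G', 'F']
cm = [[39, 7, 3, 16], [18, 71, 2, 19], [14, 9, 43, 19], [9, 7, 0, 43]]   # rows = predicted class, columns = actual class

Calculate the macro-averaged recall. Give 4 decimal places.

Per-class recall (TP/(TP+FN)):
  B: TP=39, FN=18+14+9=41 → 39/80 = 0.48750
  A: TP=71, FN=7+9+7=23 → 71/94 = 0.75532
  G: TP=43, FN=3+2+0=5 → 43/48 = 0.89583
  F: TP=43, FN=16+19+19=54 → 43/97 = 0.44330
Macro-recall = mean = (0.48750 + 0.75532 + 0.89583 + 0.44330) / 4 = 0.6455

0.6455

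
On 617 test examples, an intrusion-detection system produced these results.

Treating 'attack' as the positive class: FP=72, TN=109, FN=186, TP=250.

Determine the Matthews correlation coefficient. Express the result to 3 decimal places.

0.160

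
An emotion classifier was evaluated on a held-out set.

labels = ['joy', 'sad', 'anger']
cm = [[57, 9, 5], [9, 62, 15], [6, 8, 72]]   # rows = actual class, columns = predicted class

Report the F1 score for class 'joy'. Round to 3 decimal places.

0.797

Treat 'joy' as positive and all other classes as negative.
F1 score = 2·TP/(2·TP+FP+FN).
joy: TP=57, FP=9+6=15, FN=9+5=14 → 114/143 = 0.7972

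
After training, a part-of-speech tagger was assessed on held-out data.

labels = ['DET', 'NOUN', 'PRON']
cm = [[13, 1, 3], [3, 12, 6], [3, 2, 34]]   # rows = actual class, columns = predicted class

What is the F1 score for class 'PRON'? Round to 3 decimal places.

0.829

Take TP from the diagonal, FP from the rest of the 'PRON' prediction marginal, FN from the rest of the 'PRON' actual marginal.
F1 score = 2·TP/(2·TP+FP+FN).
PRON: TP=34, FP=3+6=9, FN=3+2=5 → 68/82 = 0.8293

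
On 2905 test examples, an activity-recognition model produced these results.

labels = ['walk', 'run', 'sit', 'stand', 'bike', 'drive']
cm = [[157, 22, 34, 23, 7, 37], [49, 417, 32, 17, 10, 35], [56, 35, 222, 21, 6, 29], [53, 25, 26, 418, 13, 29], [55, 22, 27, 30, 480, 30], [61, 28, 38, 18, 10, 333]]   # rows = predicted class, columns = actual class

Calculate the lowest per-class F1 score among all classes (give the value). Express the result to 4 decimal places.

0.4416

Per-class F1 score (2·TP/(2·TP+FP+FN)):
  walk: TP=157, FP=22+34+23+7+37=123, FN=49+56+53+55+61=274 → 314/711 = 0.44163
  run: TP=417, FP=49+32+17+10+35=143, FN=22+35+25+22+28=132 → 834/1109 = 0.75203
  sit: TP=222, FP=56+35+21+6+29=147, FN=34+32+26+27+38=157 → 444/748 = 0.59358
  stand: TP=418, FP=53+25+26+13+29=146, FN=23+17+21+30+18=109 → 836/1091 = 0.76627
  bike: TP=480, FP=55+22+27+30+30=164, FN=7+10+6+13+10=46 → 960/1170 = 0.82051
  drive: TP=333, FP=61+28+38+18+10=155, FN=37+35+29+29+30=160 → 666/981 = 0.67890
Lowest is class 'walk' with F1 score = 0.4416.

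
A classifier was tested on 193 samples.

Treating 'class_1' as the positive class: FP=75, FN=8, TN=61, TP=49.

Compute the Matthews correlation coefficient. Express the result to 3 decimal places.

0.293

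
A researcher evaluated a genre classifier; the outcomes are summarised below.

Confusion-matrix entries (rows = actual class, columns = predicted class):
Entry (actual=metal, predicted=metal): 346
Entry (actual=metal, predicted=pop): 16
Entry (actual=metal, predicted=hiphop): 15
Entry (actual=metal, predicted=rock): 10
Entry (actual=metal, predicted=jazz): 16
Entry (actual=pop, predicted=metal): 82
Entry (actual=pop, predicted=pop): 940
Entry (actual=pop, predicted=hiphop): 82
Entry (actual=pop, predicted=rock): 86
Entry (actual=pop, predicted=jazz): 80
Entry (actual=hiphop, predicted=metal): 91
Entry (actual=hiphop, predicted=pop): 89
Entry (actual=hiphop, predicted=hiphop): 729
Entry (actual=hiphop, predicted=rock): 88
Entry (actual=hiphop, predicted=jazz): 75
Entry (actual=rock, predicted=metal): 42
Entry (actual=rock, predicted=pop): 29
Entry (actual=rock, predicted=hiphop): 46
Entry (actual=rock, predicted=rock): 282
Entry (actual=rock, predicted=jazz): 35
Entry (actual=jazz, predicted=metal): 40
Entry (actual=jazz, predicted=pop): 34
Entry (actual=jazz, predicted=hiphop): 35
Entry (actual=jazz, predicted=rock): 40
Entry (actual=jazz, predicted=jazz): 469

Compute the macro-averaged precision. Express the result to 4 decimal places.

Per-class precision (TP/(TP+FP)):
  metal: TP=346, FP=82+91+42+40=255 → 346/601 = 0.57571
  pop: TP=940, FP=16+89+29+34=168 → 940/1108 = 0.84838
  hiphop: TP=729, FP=15+82+46+35=178 → 729/907 = 0.80375
  rock: TP=282, FP=10+86+88+40=224 → 282/506 = 0.55731
  jazz: TP=469, FP=16+80+75+35=206 → 469/675 = 0.69481
Macro-precision = mean = (0.57571 + 0.84838 + 0.80375 + 0.55731 + 0.69481) / 5 = 0.6960

0.6960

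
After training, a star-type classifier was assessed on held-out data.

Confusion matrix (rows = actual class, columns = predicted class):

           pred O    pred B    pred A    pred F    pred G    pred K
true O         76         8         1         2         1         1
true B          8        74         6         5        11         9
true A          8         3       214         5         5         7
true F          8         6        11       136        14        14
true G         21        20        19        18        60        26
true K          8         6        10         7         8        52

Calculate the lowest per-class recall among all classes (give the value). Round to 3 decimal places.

0.366

Per-class recall (TP/(TP+FN)):
  O: TP=76, FN=8+1+2+1+1=13 → 76/89 = 0.8539
  B: TP=74, FN=8+6+5+11+9=39 → 74/113 = 0.6549
  A: TP=214, FN=8+3+5+5+7=28 → 214/242 = 0.8843
  F: TP=136, FN=8+6+11+14+14=53 → 136/189 = 0.7196
  G: TP=60, FN=21+20+19+18+26=104 → 60/164 = 0.3659
  K: TP=52, FN=8+6+10+7+8=39 → 52/91 = 0.5714
Lowest is class 'G' with recall = 0.366.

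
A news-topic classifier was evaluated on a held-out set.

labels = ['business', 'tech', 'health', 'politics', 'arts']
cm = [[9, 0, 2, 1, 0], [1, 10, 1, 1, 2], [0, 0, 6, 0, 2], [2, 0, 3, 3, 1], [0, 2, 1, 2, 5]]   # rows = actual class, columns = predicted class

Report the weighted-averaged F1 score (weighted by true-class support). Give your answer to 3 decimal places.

Per-class F1 score (2·TP/(2·TP+FP+FN)):
  business: TP=9, FP=1+0+2+0=3, FN=0+2+1+0=3 → 18/24 = 0.7500
  tech: TP=10, FP=0+0+0+2=2, FN=1+1+1+2=5 → 20/27 = 0.7407
  health: TP=6, FP=2+1+3+1=7, FN=0+0+0+2=2 → 12/21 = 0.5714
  politics: TP=3, FP=1+1+0+2=4, FN=2+0+3+1=6 → 6/16 = 0.3750
  arts: TP=5, FP=0+2+2+1=5, FN=0+2+1+2=5 → 10/20 = 0.5000
Weighted-F1 score = Σ (supportᵢ/N)·F1 scoreᵢ with N=54: (12/54)·0.7500 + (15/54)·0.7407 + (8/54)·0.5714 + (9/54)·0.3750 + (10/54)·0.5000 = 0.612

0.612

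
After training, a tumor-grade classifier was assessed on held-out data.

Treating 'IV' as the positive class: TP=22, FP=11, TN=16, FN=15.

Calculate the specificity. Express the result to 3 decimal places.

Specificity = TN/(TN+FP) = 16/(16+11) = 0.593

0.593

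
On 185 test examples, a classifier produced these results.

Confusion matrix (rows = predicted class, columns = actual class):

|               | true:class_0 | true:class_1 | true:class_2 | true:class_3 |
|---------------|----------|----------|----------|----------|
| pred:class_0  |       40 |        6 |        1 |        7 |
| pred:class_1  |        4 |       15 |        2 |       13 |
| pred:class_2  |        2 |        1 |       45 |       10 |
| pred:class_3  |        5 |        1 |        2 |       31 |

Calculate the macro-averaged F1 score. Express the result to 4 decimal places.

0.6854

Per-class F1 score (2·TP/(2·TP+FP+FN)):
  class_0: TP=40, FP=6+1+7=14, FN=4+2+5=11 → 80/105 = 0.76190
  class_1: TP=15, FP=4+2+13=19, FN=6+1+1=8 → 30/57 = 0.52632
  class_2: TP=45, FP=2+1+10=13, FN=1+2+2=5 → 90/108 = 0.83333
  class_3: TP=31, FP=5+1+2=8, FN=7+13+10=30 → 62/100 = 0.62000
Macro-F1 score = mean = (0.76190 + 0.52632 + 0.83333 + 0.62000) / 4 = 0.6854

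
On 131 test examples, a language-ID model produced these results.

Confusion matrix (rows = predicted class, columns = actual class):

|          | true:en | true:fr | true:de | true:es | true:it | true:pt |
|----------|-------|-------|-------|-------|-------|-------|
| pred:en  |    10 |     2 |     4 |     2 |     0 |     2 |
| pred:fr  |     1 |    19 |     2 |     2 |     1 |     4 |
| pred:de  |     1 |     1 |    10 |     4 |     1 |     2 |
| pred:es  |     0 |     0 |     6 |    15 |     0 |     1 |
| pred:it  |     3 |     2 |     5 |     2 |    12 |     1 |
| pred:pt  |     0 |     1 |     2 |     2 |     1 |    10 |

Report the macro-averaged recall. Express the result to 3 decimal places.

Per-class recall (TP/(TP+FN)):
  en: TP=10, FN=1+1+0+3+0=5 → 10/15 = 0.6667
  fr: TP=19, FN=2+1+0+2+1=6 → 19/25 = 0.7600
  de: TP=10, FN=4+2+6+5+2=19 → 10/29 = 0.3448
  es: TP=15, FN=2+2+4+2+2=12 → 15/27 = 0.5556
  it: TP=12, FN=0+1+1+0+1=3 → 12/15 = 0.8000
  pt: TP=10, FN=2+4+2+1+1=10 → 10/20 = 0.5000
Macro-recall = mean = (0.6667 + 0.7600 + 0.3448 + 0.5556 + 0.8000 + 0.5000) / 6 = 0.605

0.605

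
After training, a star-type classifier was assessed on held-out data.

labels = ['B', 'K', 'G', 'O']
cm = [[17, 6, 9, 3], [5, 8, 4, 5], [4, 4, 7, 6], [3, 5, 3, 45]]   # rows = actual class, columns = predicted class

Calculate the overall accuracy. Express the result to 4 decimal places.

Accuracy = trace / total = (17+8+7+45=77) / 134 = 77/134 = 0.5746

0.5746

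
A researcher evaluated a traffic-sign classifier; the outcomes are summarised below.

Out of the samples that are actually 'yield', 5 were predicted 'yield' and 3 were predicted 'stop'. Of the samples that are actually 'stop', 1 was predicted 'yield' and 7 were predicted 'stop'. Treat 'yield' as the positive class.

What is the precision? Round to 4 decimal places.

0.8333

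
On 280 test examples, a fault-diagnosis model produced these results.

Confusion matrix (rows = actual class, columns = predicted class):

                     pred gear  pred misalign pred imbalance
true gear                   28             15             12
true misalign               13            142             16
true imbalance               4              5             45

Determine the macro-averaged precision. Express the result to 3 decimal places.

0.705

Per-class precision (TP/(TP+FP)):
  gear: TP=28, FP=13+4=17 → 28/45 = 0.6222
  misalign: TP=142, FP=15+5=20 → 142/162 = 0.8765
  imbalance: TP=45, FP=12+16=28 → 45/73 = 0.6164
Macro-precision = mean = (0.6222 + 0.8765 + 0.6164) / 3 = 0.705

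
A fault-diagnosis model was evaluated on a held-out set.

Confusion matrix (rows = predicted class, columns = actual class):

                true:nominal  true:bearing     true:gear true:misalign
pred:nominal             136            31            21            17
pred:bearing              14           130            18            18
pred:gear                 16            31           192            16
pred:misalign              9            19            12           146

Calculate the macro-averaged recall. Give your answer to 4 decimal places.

Per-class recall (TP/(TP+FN)):
  nominal: TP=136, FN=14+16+9=39 → 136/175 = 0.77714
  bearing: TP=130, FN=31+31+19=81 → 130/211 = 0.61611
  gear: TP=192, FN=21+18+12=51 → 192/243 = 0.79012
  misalign: TP=146, FN=17+18+16=51 → 146/197 = 0.74112
Macro-recall = mean = (0.77714 + 0.61611 + 0.79012 + 0.74112) / 4 = 0.7311

0.7311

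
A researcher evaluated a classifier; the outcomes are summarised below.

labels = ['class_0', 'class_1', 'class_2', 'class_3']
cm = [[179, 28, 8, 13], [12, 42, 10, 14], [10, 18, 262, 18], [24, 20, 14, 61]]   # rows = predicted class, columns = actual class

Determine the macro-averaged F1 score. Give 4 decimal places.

0.6636

Per-class F1 score (2·TP/(2·TP+FP+FN)):
  class_0: TP=179, FP=28+8+13=49, FN=12+10+24=46 → 358/453 = 0.79029
  class_1: TP=42, FP=12+10+14=36, FN=28+18+20=66 → 84/186 = 0.45161
  class_2: TP=262, FP=10+18+18=46, FN=8+10+14=32 → 524/602 = 0.87043
  class_3: TP=61, FP=24+20+14=58, FN=13+14+18=45 → 122/225 = 0.54222
Macro-F1 score = mean = (0.79029 + 0.45161 + 0.87043 + 0.54222) / 4 = 0.6636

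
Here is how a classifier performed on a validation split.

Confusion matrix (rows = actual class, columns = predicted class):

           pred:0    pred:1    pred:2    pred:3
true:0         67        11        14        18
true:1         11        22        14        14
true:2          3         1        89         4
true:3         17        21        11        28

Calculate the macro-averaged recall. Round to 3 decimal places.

Per-class recall (TP/(TP+FN)):
  0: TP=67, FN=11+14+18=43 → 67/110 = 0.6091
  1: TP=22, FN=11+14+14=39 → 22/61 = 0.3607
  2: TP=89, FN=3+1+4=8 → 89/97 = 0.9175
  3: TP=28, FN=17+21+11=49 → 28/77 = 0.3636
Macro-recall = mean = (0.6091 + 0.3607 + 0.9175 + 0.3636) / 4 = 0.563

0.563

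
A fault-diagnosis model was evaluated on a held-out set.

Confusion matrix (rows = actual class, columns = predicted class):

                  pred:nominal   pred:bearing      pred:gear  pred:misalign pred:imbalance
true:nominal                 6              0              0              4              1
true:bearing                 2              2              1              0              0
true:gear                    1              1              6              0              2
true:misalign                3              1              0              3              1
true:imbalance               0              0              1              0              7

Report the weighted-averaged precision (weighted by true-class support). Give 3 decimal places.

0.572

Per-class precision (TP/(TP+FP)):
  nominal: TP=6, FP=2+1+3+0=6 → 6/12 = 0.5000
  bearing: TP=2, FP=0+1+1+0=2 → 2/4 = 0.5000
  gear: TP=6, FP=0+1+0+1=2 → 6/8 = 0.7500
  misalign: TP=3, FP=4+0+0+0=4 → 3/7 = 0.4286
  imbalance: TP=7, FP=1+0+2+1=4 → 7/11 = 0.6364
Weighted-precision = Σ (supportᵢ/N)·precisionᵢ with N=42: (11/42)·0.5000 + (5/42)·0.5000 + (10/42)·0.7500 + (8/42)·0.4286 + (8/42)·0.6364 = 0.572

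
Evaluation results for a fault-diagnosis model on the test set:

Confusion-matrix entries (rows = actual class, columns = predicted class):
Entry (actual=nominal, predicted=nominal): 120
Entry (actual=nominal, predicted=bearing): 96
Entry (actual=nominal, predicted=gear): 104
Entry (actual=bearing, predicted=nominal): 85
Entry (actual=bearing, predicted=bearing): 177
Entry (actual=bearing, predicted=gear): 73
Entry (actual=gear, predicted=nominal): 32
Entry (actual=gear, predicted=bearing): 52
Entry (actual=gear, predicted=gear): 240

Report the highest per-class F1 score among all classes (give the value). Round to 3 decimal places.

Per-class F1 score (2·TP/(2·TP+FP+FN)):
  nominal: TP=120, FP=85+32=117, FN=96+104=200 → 240/557 = 0.4309
  bearing: TP=177, FP=96+52=148, FN=85+73=158 → 354/660 = 0.5364
  gear: TP=240, FP=104+73=177, FN=32+52=84 → 480/741 = 0.6478
Highest is class 'gear' with F1 score = 0.648.

0.648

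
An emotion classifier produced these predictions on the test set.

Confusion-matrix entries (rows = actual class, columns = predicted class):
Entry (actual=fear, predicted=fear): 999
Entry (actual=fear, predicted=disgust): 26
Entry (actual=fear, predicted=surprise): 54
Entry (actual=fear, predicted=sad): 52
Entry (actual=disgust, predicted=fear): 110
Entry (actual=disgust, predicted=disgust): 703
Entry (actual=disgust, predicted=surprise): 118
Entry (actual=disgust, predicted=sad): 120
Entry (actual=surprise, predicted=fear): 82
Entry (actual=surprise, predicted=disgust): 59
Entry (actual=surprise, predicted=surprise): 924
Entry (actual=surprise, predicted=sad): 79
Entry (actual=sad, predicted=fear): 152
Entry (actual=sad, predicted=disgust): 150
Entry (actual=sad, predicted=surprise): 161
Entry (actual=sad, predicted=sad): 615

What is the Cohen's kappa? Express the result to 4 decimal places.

0.6472

Observed agreement pₒ = trace/N = 3241/4404 = 0.73592
Expected agreement pₑ = Σ (rowᵢ·colᵢ)/N² = (1131·1343 + 1051·938 + 1144·1257 + 1078·866)/4404² = 0.25142
κ = (pₒ − pₑ)/(1 − pₑ) = (0.73592 − 0.25142)/(1 − 0.25142) = 0.6472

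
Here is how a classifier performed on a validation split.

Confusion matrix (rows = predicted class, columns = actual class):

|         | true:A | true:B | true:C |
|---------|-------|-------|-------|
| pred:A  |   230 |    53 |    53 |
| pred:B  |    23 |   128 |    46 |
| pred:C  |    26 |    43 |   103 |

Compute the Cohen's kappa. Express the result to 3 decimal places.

0.470

Observed agreement pₒ = trace/N = 461/705 = 0.6539
Expected agreement pₑ = Σ (rowᵢ·colᵢ)/N² = (279·336 + 224·197 + 202·172)/705² = 0.3473
κ = (pₒ − pₑ)/(1 − pₑ) = (0.6539 − 0.3473)/(1 − 0.3473) = 0.470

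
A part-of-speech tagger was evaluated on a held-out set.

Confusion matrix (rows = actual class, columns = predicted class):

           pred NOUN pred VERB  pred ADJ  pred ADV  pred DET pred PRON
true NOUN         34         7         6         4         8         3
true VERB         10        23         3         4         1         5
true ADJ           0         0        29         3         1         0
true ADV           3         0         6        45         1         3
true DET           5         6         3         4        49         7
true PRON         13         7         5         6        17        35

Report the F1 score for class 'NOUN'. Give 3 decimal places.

One-vs-rest for 'NOUN': TP = diagonal; FP = other classes predicted 'NOUN'; FN = 'NOUN' predicted as other.
F1 score = 2·TP/(2·TP+FP+FN).
NOUN: TP=34, FP=10+0+3+5+13=31, FN=7+6+4+8+3=28 → 68/127 = 0.5354

0.535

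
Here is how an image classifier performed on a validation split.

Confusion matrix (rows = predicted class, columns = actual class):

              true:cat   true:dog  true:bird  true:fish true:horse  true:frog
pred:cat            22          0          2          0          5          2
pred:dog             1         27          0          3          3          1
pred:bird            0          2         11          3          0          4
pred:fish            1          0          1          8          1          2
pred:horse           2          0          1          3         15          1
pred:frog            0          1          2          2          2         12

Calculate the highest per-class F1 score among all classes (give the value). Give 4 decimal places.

0.8308

Per-class F1 score (2·TP/(2·TP+FP+FN)):
  cat: TP=22, FP=0+2+0+5+2=9, FN=1+0+1+2+0=4 → 44/57 = 0.77193
  dog: TP=27, FP=1+0+3+3+1=8, FN=0+2+0+0+1=3 → 54/65 = 0.83077
  bird: TP=11, FP=0+2+3+0+4=9, FN=2+0+1+1+2=6 → 22/37 = 0.59459
  fish: TP=8, FP=1+0+1+1+2=5, FN=0+3+3+3+2=11 → 16/32 = 0.50000
  horse: TP=15, FP=2+0+1+3+1=7, FN=5+3+0+1+2=11 → 30/48 = 0.62500
  frog: TP=12, FP=0+1+2+2+2=7, FN=2+1+4+2+1=10 → 24/41 = 0.58537
Highest is class 'dog' with F1 score = 0.8308.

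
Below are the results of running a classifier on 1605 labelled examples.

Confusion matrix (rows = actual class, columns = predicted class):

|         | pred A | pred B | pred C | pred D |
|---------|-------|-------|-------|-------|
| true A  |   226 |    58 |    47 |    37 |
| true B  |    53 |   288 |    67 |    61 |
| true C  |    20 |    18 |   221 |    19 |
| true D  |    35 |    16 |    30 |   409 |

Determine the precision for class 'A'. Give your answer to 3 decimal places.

precision = TP/(TP+FP).
A: TP=226, FP=53+20+35=108 → 226/334 = 0.6766

0.677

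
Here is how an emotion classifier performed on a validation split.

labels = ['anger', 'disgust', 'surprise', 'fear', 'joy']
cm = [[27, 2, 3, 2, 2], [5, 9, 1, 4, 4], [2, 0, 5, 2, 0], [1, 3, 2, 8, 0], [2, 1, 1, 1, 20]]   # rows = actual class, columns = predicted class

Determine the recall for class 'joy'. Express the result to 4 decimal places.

0.8000

One-vs-rest for 'joy': TP = diagonal; FP = other classes predicted 'joy'; FN = 'joy' predicted as other.
recall = TP/(TP+FN).
joy: TP=20, FN=2+1+1+1=5 → 20/25 = 0.80000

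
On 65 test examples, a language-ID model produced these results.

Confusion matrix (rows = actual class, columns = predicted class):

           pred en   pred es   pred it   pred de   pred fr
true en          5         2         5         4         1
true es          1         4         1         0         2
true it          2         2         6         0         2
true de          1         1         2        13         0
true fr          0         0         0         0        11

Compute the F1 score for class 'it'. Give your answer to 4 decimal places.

0.4615

One-vs-rest for 'it': TP = diagonal; FP = other classes predicted 'it'; FN = 'it' predicted as other.
F1 score = 2·TP/(2·TP+FP+FN).
it: TP=6, FP=5+1+2+0=8, FN=2+2+0+2=6 → 12/26 = 0.46154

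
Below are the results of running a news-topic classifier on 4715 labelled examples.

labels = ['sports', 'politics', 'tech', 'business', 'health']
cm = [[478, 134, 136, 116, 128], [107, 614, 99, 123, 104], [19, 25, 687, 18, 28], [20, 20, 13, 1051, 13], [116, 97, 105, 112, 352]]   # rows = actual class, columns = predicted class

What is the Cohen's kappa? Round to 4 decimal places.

Observed agreement pₒ = trace/N = 3182/4715 = 0.67487
Expected agreement pₑ = Σ (rowᵢ·colᵢ)/N² = (992·740 + 1047·890 + 777·1040 + 1117·1420 + 782·625)/4715² = 0.20462
κ = (pₒ − pₑ)/(1 − pₑ) = (0.67487 − 0.20462)/(1 − 0.20462) = 0.5912

0.5912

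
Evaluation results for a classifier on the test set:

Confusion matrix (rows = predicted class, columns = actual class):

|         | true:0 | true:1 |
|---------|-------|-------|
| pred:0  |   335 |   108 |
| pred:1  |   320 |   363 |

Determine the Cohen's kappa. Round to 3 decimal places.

0.265

Observed agreement pₒ = trace/N = 698/1126 = 0.6199
Expected agreement pₑ = Σ (rowᵢ·colᵢ)/N² = (655·443 + 471·683)/1126² = 0.4826
κ = (pₒ − pₑ)/(1 − pₑ) = (0.6199 − 0.4826)/(1 − 0.4826) = 0.265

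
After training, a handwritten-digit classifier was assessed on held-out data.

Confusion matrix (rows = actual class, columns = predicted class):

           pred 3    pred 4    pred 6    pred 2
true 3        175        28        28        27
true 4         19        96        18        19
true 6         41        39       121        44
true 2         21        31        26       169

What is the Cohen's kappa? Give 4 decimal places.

Observed agreement pₒ = trace/N = 561/902 = 0.62195
Expected agreement pₑ = Σ (rowᵢ·colᵢ)/N² = (258·256 + 152·194 + 245·193 + 247·259)/902² = 0.25417
κ = (pₒ − pₑ)/(1 − pₑ) = (0.62195 − 0.25417)/(1 − 0.25417) = 0.4931

0.4931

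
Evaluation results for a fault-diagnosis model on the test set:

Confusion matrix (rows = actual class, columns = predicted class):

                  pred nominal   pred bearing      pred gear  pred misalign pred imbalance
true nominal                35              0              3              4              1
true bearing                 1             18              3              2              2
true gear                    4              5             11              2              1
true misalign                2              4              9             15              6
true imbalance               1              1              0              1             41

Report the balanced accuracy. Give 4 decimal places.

0.6666

Balanced accuracy = mean of per-class recall.
  nominal: recall = 35/43 = 0.81395
  bearing: recall = 18/26 = 0.69231
  gear: recall = 11/23 = 0.47826
  misalign: recall = 15/36 = 0.41667
  imbalance: recall = 41/44 = 0.93182
Mean = (0.81395 + 0.69231 + 0.47826 + 0.41667 + 0.93182) / 5 = 0.6666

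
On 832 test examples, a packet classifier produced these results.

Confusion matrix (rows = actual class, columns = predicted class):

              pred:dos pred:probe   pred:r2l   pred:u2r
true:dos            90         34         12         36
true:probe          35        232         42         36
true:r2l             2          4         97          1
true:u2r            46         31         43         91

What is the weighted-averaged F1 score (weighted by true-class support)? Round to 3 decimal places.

0.610

Per-class F1 score (2·TP/(2·TP+FP+FN)):
  dos: TP=90, FP=35+2+46=83, FN=34+12+36=82 → 180/345 = 0.5217
  probe: TP=232, FP=34+4+31=69, FN=35+42+36=113 → 464/646 = 0.7183
  r2l: TP=97, FP=12+42+43=97, FN=2+4+1=7 → 194/298 = 0.6510
  u2r: TP=91, FP=36+36+1=73, FN=46+31+43=120 → 182/375 = 0.4853
Weighted-F1 score = Σ (supportᵢ/N)·F1 scoreᵢ with N=832: (172/832)·0.5217 + (345/832)·0.7183 + (104/832)·0.6510 + (211/832)·0.4853 = 0.610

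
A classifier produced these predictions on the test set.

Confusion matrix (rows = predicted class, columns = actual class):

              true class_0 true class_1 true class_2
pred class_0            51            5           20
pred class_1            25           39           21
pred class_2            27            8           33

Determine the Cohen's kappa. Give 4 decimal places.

Observed agreement pₒ = trace/N = 123/229 = 0.53712
Expected agreement pₑ = Σ (rowᵢ·colᵢ)/N² = (103·76 + 52·85 + 74·68)/229² = 0.32951
κ = (pₒ − pₑ)/(1 − pₑ) = (0.53712 − 0.32951)/(1 − 0.32951) = 0.3096

0.3096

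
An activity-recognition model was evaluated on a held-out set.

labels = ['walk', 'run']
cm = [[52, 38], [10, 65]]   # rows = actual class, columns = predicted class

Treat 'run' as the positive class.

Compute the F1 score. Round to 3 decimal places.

0.730

Precision = TP/(TP+FP) = 65/103 = 0.6311
Recall = TP/(TP+FN) = 65/75 = 0.8667
F1 = 2·TP/(2·TP+FP+FN) = 130/178 = 0.730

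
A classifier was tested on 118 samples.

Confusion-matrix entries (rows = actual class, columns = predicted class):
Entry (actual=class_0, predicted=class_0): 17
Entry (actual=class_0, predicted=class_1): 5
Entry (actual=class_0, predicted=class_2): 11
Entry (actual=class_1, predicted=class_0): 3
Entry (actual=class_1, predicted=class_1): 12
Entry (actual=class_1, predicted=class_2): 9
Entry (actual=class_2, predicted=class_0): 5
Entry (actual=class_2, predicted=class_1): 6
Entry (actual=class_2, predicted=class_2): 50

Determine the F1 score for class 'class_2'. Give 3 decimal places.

0.763

One-vs-rest for 'class_2': TP = diagonal; FP = other classes predicted 'class_2'; FN = 'class_2' predicted as other.
F1 score = 2·TP/(2·TP+FP+FN).
class_2: TP=50, FP=11+9=20, FN=5+6=11 → 100/131 = 0.7634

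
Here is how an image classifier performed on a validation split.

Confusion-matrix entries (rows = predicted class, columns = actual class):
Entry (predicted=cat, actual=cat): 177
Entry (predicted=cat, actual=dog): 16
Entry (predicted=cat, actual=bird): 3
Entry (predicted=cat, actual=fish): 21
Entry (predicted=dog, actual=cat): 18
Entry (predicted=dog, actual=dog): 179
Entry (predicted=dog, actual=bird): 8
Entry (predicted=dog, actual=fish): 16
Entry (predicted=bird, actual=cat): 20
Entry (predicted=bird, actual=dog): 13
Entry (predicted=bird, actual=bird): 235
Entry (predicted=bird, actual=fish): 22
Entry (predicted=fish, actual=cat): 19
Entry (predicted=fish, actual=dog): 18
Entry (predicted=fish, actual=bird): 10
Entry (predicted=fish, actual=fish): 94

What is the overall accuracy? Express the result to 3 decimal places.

Accuracy = trace / total = (177+179+235+94=685) / 869 = 685/869 = 0.788

0.788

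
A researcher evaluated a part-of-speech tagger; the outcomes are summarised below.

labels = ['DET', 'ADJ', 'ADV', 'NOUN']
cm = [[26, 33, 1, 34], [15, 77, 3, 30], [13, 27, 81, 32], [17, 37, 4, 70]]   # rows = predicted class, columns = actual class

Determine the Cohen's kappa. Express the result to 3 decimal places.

Observed agreement pₒ = trace/N = 254/500 = 0.5080
Expected agreement pₑ = Σ (rowᵢ·colᵢ)/N² = (71·94 + 174·125 + 89·153 + 166·128)/500² = 0.2532
κ = (pₒ − pₑ)/(1 − pₑ) = (0.5080 − 0.2532)/(1 − 0.2532) = 0.341

0.341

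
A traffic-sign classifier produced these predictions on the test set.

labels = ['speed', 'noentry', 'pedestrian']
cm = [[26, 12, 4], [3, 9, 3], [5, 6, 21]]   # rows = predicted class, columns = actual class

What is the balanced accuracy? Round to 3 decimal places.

0.616

Balanced accuracy = mean of per-class recall.
  speed: recall = 26/34 = 0.7647
  noentry: recall = 9/27 = 0.3333
  pedestrian: recall = 21/28 = 0.7500
Mean = (0.7647 + 0.3333 + 0.7500) / 3 = 0.616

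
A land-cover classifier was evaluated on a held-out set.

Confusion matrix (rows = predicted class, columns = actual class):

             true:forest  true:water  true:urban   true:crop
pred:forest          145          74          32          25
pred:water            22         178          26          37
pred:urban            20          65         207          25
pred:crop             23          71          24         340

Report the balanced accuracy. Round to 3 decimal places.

0.665

Balanced accuracy = mean of per-class recall.
  forest: recall = 145/210 = 0.6905
  water: recall = 178/388 = 0.4588
  urban: recall = 207/289 = 0.7163
  crop: recall = 340/427 = 0.7963
Mean = (0.6905 + 0.4588 + 0.7163 + 0.7963) / 4 = 0.665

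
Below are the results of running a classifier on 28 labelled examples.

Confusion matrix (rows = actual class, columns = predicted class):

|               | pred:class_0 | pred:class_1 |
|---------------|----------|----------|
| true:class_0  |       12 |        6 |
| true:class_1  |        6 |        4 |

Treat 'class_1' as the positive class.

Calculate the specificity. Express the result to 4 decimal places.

Specificity = TN/(TN+FP) = 12/(12+6) = 0.6667

0.6667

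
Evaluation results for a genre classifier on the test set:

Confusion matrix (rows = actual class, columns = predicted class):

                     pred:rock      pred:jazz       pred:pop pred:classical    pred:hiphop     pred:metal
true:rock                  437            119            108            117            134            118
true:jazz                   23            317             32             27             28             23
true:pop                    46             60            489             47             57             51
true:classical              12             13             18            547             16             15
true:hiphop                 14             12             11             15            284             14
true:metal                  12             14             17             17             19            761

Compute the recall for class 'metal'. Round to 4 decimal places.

0.9060

Treat 'metal' as positive and all other classes as negative.
recall = TP/(TP+FN).
metal: TP=761, FN=12+14+17+17+19=79 → 761/840 = 0.90595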